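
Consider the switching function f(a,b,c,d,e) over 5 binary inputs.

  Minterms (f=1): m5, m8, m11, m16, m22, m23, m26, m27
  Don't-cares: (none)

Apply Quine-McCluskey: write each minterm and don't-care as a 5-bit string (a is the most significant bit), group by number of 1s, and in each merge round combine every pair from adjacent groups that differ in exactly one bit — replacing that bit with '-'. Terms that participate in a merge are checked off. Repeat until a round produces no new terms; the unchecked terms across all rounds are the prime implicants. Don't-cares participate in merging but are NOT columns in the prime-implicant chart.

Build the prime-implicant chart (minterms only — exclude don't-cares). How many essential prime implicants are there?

Round 0: 00101 01000 01011✓ 10000 10110✓ 10111✓ 11010✓ 11011✓
Round 1: -1011 1011- 1101-
PIs = {-1011, 00101, 01000, 10000, 1011-, 1101-}
Coverage chart:
  m5: 00101 ←essential
  m8: 01000 ←essential
  m11: -1011 ←essential
  m16: 10000 ←essential
  m22: 1011- ←essential
  m23: 1011- ←essential
  m26: 1101- ←essential
  m27: -1011,1101-
Essential: -1011, 00101, 01000, 10000, 1011-, 1101-

6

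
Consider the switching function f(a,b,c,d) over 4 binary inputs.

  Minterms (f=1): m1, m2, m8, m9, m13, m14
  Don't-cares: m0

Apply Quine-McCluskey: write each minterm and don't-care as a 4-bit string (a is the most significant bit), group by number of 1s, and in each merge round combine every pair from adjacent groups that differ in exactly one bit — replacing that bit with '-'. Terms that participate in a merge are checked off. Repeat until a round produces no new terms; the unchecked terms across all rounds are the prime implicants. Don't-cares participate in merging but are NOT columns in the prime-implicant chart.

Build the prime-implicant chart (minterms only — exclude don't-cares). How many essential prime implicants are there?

[col 0] 0000*, 0001*, 0010*, 1000*, 1001*, 1101*, 1110
[col 1] -000*, -001*, 00-0, 000-*, 1-01, 100-*
[col 2] -00-
Prime implicants: -00-, 00-0, 1-01, 1110
PI chart (minterm → PIs covering it):
  1 | -00-  (sole → essential)
  2 | 00-0  (sole → essential)
  8 | -00-  (sole → essential)
  9 | -00-,1-01
  13 | 1-01  (sole → essential)
  14 | 1110  (sole → essential)
Essential prime implicants: -00-, 00-0, 1-01, 1110

4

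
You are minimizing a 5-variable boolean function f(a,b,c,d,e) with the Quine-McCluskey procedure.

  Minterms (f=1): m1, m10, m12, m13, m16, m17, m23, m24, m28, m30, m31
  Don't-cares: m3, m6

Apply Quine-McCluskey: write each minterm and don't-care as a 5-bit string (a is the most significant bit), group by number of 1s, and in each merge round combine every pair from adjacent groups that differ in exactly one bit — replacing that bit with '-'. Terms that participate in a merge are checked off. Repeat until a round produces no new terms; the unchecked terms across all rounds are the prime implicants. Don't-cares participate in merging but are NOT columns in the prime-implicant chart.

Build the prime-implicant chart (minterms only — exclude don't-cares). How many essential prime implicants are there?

3

[col 0] 00001*, 00011*, 00110, 01010, 01100*, 01101*, 10000*, 10001*, 10111*, 11000*, 11100*, 11110*, 11111*
[col 1] -0001, -1100, 000-1, 0110-, 1-000, 1-111, 1000-, 11-00, 111-0, 1111-
Prime implicants: -0001, -1100, 000-1, 00110, 01010, 0110-, 1-000, 1-111, 1000-, 11-00, 111-0, 1111-
PI chart (minterm → PIs covering it):
  1 | -0001,000-1
  10 | 01010  (sole → essential)
  12 | -1100,0110-
  13 | 0110-  (sole → essential)
  16 | 1-000,1000-
  17 | -0001,1000-
  23 | 1-111  (sole → essential)
  24 | 1-000,11-00
  28 | -1100,11-00,111-0
  30 | 111-0,1111-
  31 | 1-111,1111-
Essential prime implicants: 01010, 0110-, 1-111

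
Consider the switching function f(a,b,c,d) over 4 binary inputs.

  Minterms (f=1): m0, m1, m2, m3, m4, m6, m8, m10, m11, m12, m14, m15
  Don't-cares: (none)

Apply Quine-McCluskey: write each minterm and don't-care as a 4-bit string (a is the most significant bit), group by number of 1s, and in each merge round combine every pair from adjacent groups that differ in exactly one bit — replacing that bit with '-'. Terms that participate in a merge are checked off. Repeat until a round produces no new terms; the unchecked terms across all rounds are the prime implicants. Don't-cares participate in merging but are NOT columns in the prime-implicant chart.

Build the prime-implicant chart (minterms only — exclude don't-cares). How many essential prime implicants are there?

3

[col 0] 0000*, 0001*, 0010*, 0011*, 0100*, 0110*, 1000*, 1010*, 1011*, 1100*, 1110*, 1111*
[col 1] -000*, -010*, -011*, -100*, -110*, 0-00*, 0-10*, 00-0*, 00-1*, 000-*, 001-*, 01-0*, 1-00*, 1-10*, 1-11*, 10-0*, 101-*, 11-0*, 111-*
[col 2] --00*, --10*, -0-0*, -01-, -1-0*, 0--0*, 00--, 1--0*, 1-1-
[col 3] ---0
Prime implicants: ---0, -01-, 00--, 1-1-
PI chart (minterm → PIs covering it):
  0 | ---0,00--
  1 | 00--  (sole → essential)
  2 | ---0,-01-,00--
  3 | -01-,00--
  4 | ---0  (sole → essential)
  6 | ---0  (sole → essential)
  8 | ---0  (sole → essential)
  10 | ---0,-01-,1-1-
  11 | -01-,1-1-
  12 | ---0  (sole → essential)
  14 | ---0,1-1-
  15 | 1-1-  (sole → essential)
Essential prime implicants: ---0, 00--, 1-1-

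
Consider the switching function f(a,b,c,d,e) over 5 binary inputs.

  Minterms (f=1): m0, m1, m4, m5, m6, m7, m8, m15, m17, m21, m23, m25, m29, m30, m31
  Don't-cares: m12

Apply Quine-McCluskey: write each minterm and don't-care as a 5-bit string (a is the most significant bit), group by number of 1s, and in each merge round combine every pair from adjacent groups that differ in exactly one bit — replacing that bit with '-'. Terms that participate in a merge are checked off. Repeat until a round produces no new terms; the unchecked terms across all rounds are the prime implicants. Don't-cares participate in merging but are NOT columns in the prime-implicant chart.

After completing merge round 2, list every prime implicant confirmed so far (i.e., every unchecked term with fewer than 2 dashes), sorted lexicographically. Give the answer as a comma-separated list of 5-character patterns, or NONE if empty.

size-2^0 implicants → 00000(✓)  00001(✓)  00100(✓)  00101(✓)  00110(✓)  00111(✓)  01000(✓)  01100(✓)  01111(✓)  10001(✓)  10101(✓)  10111(✓)  11001(✓)  11101(✓)  11110(✓)  11111(✓)
size-2^1 implicants → -0001(✓)  -0101(✓)  -0111(✓)  -1111(✓)  0-000(✓)  0-100(✓)  0-111(✓)  00-00(✓)  00-01(✓)  0000-(✓)  001-0(✓)  001-1(✓)  0010-(✓)  0011-(✓)  01-00(✓)  1-001(✓)  1-101(✓)  1-111(✓)  10-01(✓)  101-1(✓)  11-01(✓)  111-1(✓)  1111-
size-2^2 implicants → --111  -0-01  -01-1  0--00  00-0-  001--  1--01  1-1-1
Unchecked terms (primes): --111, -0-01, -01-1, 0--00, 00-0-, 001--, 1--01, 1-1-1, 1111-

1111-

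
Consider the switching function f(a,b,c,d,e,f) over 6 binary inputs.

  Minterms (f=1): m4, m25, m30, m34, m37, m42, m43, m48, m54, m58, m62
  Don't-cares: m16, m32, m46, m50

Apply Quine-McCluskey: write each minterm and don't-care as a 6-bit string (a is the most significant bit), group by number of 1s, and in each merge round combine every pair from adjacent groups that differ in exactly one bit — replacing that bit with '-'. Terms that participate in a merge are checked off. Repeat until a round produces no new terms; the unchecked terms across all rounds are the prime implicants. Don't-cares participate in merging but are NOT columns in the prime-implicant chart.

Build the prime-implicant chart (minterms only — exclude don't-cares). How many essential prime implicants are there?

6

Round 0: 000100 010000✓ 011001 011110✓ 100000✓ 100010✓ 100101 101010✓ 101011✓ 101110✓ 110000✓ 110010✓ 110110✓ 111010✓ 111110✓
Round 1: -10000 -11110 1-0000✓ 1-0010✓ 1-1010✓ 1-1110✓ 10-010✓ 1000-0✓ 101-10✓ 10101- 11-010✓ 11-110✓ 110-10✓ 1100-0✓ 111-10✓
Round 2: 1--010 1-00-0 1-1-10 11--10
PIs = {-10000, -11110, 000100, 011001, 1--010, 1-00-0, 1-1-10, 100101, 10101-, 11--10}
Coverage chart:
  m4: 000100 ←essential
  m25: 011001 ←essential
  m30: -11110 ←essential
  m34: 1--010,1-00-0
  m37: 100101 ←essential
  m42: 1--010,1-1-10,10101-
  m43: 10101- ←essential
  m48: -10000,1-00-0
  m54: 11--10 ←essential
  m58: 1--010,1-1-10,11--10
  m62: -11110,1-1-10,11--10
Essential: -11110, 000100, 011001, 100101, 10101-, 11--10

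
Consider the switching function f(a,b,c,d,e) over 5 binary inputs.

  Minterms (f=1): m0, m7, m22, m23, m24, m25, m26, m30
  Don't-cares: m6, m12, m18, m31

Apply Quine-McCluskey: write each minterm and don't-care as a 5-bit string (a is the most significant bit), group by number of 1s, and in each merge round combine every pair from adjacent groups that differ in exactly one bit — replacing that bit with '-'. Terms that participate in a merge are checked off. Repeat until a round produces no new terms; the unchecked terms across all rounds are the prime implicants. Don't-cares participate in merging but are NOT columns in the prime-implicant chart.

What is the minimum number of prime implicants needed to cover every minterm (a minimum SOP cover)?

4

size-2^0 implicants → 00000  00110(✓)  00111(✓)  01100  10010(✓)  10110(✓)  10111(✓)  11000(✓)  11001(✓)  11010(✓)  11110(✓)  11111(✓)
size-2^1 implicants → -0110(✓)  -0111(✓)  0011-(✓)  1-010(✓)  1-110(✓)  1-111(✓)  10-10(✓)  1011-(✓)  11-10(✓)  110-0  1100-  1111-(✓)
size-2^2 implicants → -011-  1--10  1-11-
Unchecked terms (primes): -011-, 00000, 01100, 1--10, 1-11-, 110-0, 1100-
Minterm coverage:
  m0 ⊆ 00000 [E]
  m7 ⊆ -011- [E]
  m22 ⊆ -011-,1--10,1-11-
  m23 ⊆ -011-,1-11-
  m24 ⊆ 110-0,1100-
  m25 ⊆ 1100- [E]
  m26 ⊆ 1--10,110-0
  m30 ⊆ 1--10,1-11-
E = {-011-, 00000, 1100-}
Petrick residual → 1--10
Cover = b'cd + a'b'c'd'e' + ade' + abc'd'  |cover|=4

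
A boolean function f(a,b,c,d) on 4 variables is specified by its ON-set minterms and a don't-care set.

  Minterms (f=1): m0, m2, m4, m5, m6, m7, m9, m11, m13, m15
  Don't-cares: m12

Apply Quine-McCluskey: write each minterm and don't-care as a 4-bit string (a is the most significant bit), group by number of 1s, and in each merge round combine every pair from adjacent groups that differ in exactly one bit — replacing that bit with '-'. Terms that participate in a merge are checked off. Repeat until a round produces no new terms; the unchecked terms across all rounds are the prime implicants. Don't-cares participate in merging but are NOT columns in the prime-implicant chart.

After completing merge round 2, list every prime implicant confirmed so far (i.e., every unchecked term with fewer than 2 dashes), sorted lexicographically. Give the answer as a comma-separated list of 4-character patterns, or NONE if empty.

[col 0] 0000*, 0010*, 0100*, 0101*, 0110*, 0111*, 1001*, 1011*, 1100*, 1101*, 1111*
[col 1] -100*, -101*, -111*, 0-00*, 0-10*, 00-0*, 01-0*, 01-1*, 010-*, 011-*, 1-01*, 1-11*, 10-1*, 11-1*, 110-*
[col 2] -1-1, -10-, 0--0, 01--, 1--1
Prime implicants: -1-1, -10-, 0--0, 01--, 1--1

NONE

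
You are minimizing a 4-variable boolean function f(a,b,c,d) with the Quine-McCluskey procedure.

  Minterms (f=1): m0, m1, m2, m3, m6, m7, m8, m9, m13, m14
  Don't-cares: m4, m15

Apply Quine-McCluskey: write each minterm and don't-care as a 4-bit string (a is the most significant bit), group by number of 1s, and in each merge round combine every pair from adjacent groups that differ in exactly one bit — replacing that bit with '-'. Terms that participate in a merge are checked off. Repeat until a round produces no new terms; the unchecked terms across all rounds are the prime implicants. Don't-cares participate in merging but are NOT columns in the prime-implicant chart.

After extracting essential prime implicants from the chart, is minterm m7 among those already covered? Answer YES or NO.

YES

Round 0: 0000✓ 0001✓ 0010✓ 0011✓ 0100✓ 0110✓ 0111✓ 1000✓ 1001✓ 1101✓ 1110✓ 1111✓
Round 1: -000✓ -001✓ -110✓ -111✓ 0-00✓ 0-10✓ 0-11✓ 00-0✓ 00-1✓ 000-✓ 001-✓ 01-0✓ 011-✓ 1-01 100-✓ 11-1 111-✓
Round 2: -00- -11- 0--0 0-1- 00--
PIs = {-00-, -11-, 0--0, 0-1-, 00--, 1-01, 11-1}
Coverage chart:
  m0: -00-,0--0,00--
  m1: -00-,00--
  m2: 0--0,0-1-,00--
  m3: 0-1-,00--
  m6: -11-,0--0,0-1-
  m7: -11-,0-1-
  m8: -00- ←essential
  m9: -00-,1-01
  m13: 1-01,11-1
  m14: -11- ←essential
Essential: -00-, -11-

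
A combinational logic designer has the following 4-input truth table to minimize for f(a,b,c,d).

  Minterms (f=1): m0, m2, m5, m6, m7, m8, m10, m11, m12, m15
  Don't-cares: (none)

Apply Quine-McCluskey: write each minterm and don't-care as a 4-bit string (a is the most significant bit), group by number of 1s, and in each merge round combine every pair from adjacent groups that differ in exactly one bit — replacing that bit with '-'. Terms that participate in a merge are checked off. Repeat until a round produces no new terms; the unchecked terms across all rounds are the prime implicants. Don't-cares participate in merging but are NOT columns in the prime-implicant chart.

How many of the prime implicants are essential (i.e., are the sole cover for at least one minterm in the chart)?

[col 0] 0000*, 0010*, 0101*, 0110*, 0111*, 1000*, 1010*, 1011*, 1100*, 1111*
[col 1] -000*, -010*, -111, 0-10, 00-0*, 01-1, 011-, 1-00, 1-11, 10-0*, 101-
[col 2] -0-0
Prime implicants: -0-0, -111, 0-10, 01-1, 011-, 1-00, 1-11, 101-
PI chart (minterm → PIs covering it):
  0 | -0-0  (sole → essential)
  2 | -0-0,0-10
  5 | 01-1  (sole → essential)
  6 | 0-10,011-
  7 | -111,01-1,011-
  8 | -0-0,1-00
  10 | -0-0,101-
  11 | 1-11,101-
  12 | 1-00  (sole → essential)
  15 | -111,1-11
Essential prime implicants: -0-0, 01-1, 1-00

3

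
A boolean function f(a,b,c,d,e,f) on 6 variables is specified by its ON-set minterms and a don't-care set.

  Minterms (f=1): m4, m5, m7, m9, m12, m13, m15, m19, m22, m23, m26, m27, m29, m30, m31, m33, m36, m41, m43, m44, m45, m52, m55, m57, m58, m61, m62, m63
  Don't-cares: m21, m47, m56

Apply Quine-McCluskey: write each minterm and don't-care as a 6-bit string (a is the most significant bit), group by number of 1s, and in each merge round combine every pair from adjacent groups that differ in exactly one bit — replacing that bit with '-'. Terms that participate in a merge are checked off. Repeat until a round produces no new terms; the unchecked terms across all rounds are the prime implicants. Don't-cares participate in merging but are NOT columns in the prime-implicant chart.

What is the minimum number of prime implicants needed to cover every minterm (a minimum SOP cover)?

size-2^0 implicants → 000100(✓)  000101(✓)  000111(✓)  001001(✓)  001100(✓)  001101(✓)  001111(✓)  010011(✓)  010101(✓)  010110(✓)  010111(✓)  011010(✓)  011011(✓)  011101(✓)  011110(✓)  011111(✓)  100001(✓)  100100(✓)  101001(✓)  101011(✓)  101100(✓)  101101(✓)  101111(✓)  110100(✓)  110111(✓)  111000(✓)  111001(✓)  111010(✓)  111101(✓)  111110(✓)  111111(✓)
size-2^1 implicants → -00100(✓)  -01001(✓)  -01100(✓)  -01101(✓)  -01111(✓)  -10111(✓)  -11010(✓)  -11101(✓)  -11110(✓)  -11111(✓)  0-0101(✓)  0-0111(✓)  0-1101(✓)  0-1111(✓)  00-100(✓)  00-101(✓)  00-111(✓)  0001-1(✓)  00010-(✓)  001-01(✓)  0011-1(✓)  00110-(✓)  01-011(✓)  01-101(✓)  01-110(✓)  01-111(✓)  010-11(✓)  0101-1(✓)  01011-(✓)  011-10(✓)  011-11(✓)  01101-(✓)  0111-1(✓)  01111-(✓)  1-0100  1-1001(✓)  1-1101(✓)  1-1111(✓)  10-001  10-100(✓)  101-01(✓)  101-11(✓)  1010-1(✓)  1011-1(✓)  10110-(✓)  11-111(✓)  111-01(✓)  111-10(✓)  1110-0  11100-  1111-1(✓)  11111-(✓)
size-2^2 implicants → --1101(✓)  --1111(✓)  -0-100  -01-01  -011-1(✓)  -0110-  -1-111  -11-10  -111-1(✓)  -1111-  0--101(✓)  0--111(✓)  0-01-1(✓)  0-11-1(✓)  00-1-1(✓)  00-10-  01--11  01-1-1(✓)  01-11-  011-1-  1-1-01  1-11-1(✓)  101--1
size-2^3 implicants → --11-1  0--1-1
Unchecked terms (primes): --11-1, -0-100, -01-01, -0110-, -1-111, -11-10, -1111-, 0--1-1, 00-10-, 01--11, 01-11-, 011-1-, 1-0100, 1-1-01, 10-001, 101--1, 1110-0, 11100-
Minterm coverage:
  m4 ⊆ -0-100,00-10-
  m5 ⊆ 0--1-1,00-10-
  m7 ⊆ 0--1-1 [E]
  m9 ⊆ -01-01 [E]
  m12 ⊆ -0-100,-0110-,00-10-
  m13 ⊆ --11-1,-01-01,-0110-,0--1-1,00-10-
  m15 ⊆ --11-1,0--1-1
  m19 ⊆ 01--11 [E]
  m22 ⊆ 01-11- [E]
  m23 ⊆ -1-111,0--1-1,01--11,01-11-
  m26 ⊆ -11-10,011-1-
  m27 ⊆ 01--11,011-1-
  m29 ⊆ --11-1,0--1-1
  m30 ⊆ -11-10,-1111-,01-11-,011-1-
  m31 ⊆ --11-1,-1-111,-1111-,0--1-1,01--11,01-11-,011-1-
  m33 ⊆ 10-001 [E]
  m36 ⊆ -0-100,1-0100
  m41 ⊆ -01-01,1-1-01,10-001,101--1
  m43 ⊆ 101--1 [E]
  m44 ⊆ -0-100,-0110-
  m45 ⊆ --11-1,-01-01,-0110-,1-1-01,101--1
  m52 ⊆ 1-0100 [E]
  m55 ⊆ -1-111 [E]
  m57 ⊆ 1-1-01,11100-
  m58 ⊆ -11-10,1110-0
  m61 ⊆ --11-1,1-1-01
  m62 ⊆ -11-10,-1111-
  m63 ⊆ --11-1,-1-111,-1111-
E = {-01-01, -1-111, 0--1-1, 01--11, 01-11-, 1-0100, 10-001, 101--1}
Petrick residual → -0-100, -11-10, 1-1-01
Cover = b'de'f' + b'ce'f + bdef + bcef' + a'df + a'bef + a'bde + ac'de'f' + ace'f + ab'd'e'f + ab'cf  |cover|=11

11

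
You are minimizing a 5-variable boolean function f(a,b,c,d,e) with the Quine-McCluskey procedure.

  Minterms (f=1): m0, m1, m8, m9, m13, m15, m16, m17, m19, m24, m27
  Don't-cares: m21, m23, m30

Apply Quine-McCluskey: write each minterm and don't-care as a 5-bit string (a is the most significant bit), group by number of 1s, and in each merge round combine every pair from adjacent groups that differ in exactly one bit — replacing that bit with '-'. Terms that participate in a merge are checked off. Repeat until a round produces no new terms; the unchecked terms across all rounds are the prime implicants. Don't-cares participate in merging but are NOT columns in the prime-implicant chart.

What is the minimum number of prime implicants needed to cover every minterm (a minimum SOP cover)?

size-2^0 implicants → 00000(✓)  00001(✓)  01000(✓)  01001(✓)  01101(✓)  01111(✓)  10000(✓)  10001(✓)  10011(✓)  10101(✓)  10111(✓)  11000(✓)  11011(✓)  11110
size-2^1 implicants → -0000(✓)  -0001(✓)  -1000(✓)  0-000(✓)  0-001(✓)  0000-(✓)  01-01  0100-(✓)  011-1  1-000(✓)  1-011  10-01(✓)  10-11(✓)  100-1(✓)  1000-(✓)  101-1(✓)
size-2^2 implicants → --000  -000-  0-00-  10--1
Unchecked terms (primes): --000, -000-, 0-00-, 01-01, 011-1, 1-011, 10--1, 11110
Minterm coverage:
  m0 ⊆ --000,-000-,0-00-
  m1 ⊆ -000-,0-00-
  m8 ⊆ --000,0-00-
  m9 ⊆ 0-00-,01-01
  m13 ⊆ 01-01,011-1
  m15 ⊆ 011-1 [E]
  m16 ⊆ --000,-000-
  m17 ⊆ -000-,10--1
  m19 ⊆ 1-011,10--1
  m24 ⊆ --000 [E]
  m27 ⊆ 1-011 [E]
E = {--000, 011-1, 1-011}
Petrick residual → -000-, 0-00-
Cover = c'd'e' + b'c'd' + a'c'd' + a'bce + ac'de  |cover|=5

5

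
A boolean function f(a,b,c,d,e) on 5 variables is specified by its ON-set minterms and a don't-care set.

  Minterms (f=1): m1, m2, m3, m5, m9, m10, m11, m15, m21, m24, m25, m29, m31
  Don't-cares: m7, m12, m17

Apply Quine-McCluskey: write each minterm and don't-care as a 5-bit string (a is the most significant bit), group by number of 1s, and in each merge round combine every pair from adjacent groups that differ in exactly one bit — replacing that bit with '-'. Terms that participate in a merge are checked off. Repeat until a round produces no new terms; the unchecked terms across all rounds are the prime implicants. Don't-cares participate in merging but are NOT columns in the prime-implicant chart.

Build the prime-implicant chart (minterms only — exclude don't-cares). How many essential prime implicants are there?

[col 0] 00001*, 00010*, 00011*, 00101*, 00111*, 01001*, 01010*, 01011*, 01100, 01111*, 10001*, 10101*, 11000*, 11001*, 11101*, 11111*
[col 1] -0001*, -0101*, -1001*, -1111, 0-001*, 0-010*, 0-011*, 0-111*, 00-01*, 00-11*, 000-1*, 0001-*, 001-1*, 01-11*, 010-1*, 0101-*, 1-001*, 1-101*, 10-01*, 11-01*, 1100-, 111-1
[col 2] --001, -0-01, 0--11, 0-0-1, 0-01-, 00--1, 1--01
Prime implicants: --001, -0-01, -1111, 0--11, 0-0-1, 0-01-, 00--1, 01100, 1--01, 1100-, 111-1
PI chart (minterm → PIs covering it):
  1 | --001,-0-01,0-0-1,00--1
  2 | 0-01-  (sole → essential)
  3 | 0--11,0-0-1,0-01-,00--1
  5 | -0-01,00--1
  9 | --001,0-0-1
  10 | 0-01-  (sole → essential)
  11 | 0--11,0-0-1,0-01-
  15 | -1111,0--11
  21 | -0-01,1--01
  24 | 1100-  (sole → essential)
  25 | --001,1--01,1100-
  29 | 1--01,111-1
  31 | -1111,111-1
Essential prime implicants: 0-01-, 1100-

2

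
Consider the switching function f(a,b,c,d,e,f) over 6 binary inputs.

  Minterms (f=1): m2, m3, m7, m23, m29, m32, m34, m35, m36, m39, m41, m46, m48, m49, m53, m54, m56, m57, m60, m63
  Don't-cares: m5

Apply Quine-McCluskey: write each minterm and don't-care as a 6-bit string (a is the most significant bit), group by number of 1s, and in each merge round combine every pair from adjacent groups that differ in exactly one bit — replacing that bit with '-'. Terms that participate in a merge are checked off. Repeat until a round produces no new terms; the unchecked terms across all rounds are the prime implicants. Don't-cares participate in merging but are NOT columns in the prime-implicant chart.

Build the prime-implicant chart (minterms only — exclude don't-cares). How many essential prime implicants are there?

size-2^0 implicants → 000010(✓)  000011(✓)  000101(✓)  000111(✓)  010111(✓)  011101  100000(✓)  100010(✓)  100011(✓)  100100(✓)  100111(✓)  101001(✓)  101110  110000(✓)  110001(✓)  110101(✓)  110110  111000(✓)  111001(✓)  111100(✓)  111111
size-2^1 implicants → -00010(✓)  -00011(✓)  -00111(✓)  0-0111  000-11(✓)  00001-(✓)  0001-1  1-0000  1-1001  100-00  100-11(✓)  1000-0  10001-(✓)  11-000(✓)  11-001(✓)  110-01  11000-(✓)  111-00  11100-(✓)
size-2^2 implicants → -00-11  -0001-  11-00-
Unchecked terms (primes): -00-11, -0001-, 0-0111, 0001-1, 011101, 1-0000, 1-1001, 100-00, 1000-0, 101110, 11-00-, 110-01, 110110, 111-00, 111111
Minterm coverage:
  m2 ⊆ -0001- [E]
  m3 ⊆ -00-11,-0001-
  m7 ⊆ -00-11,0-0111,0001-1
  m23 ⊆ 0-0111 [E]
  m29 ⊆ 011101 [E]
  m32 ⊆ 1-0000,100-00,1000-0
  m34 ⊆ -0001-,1000-0
  m35 ⊆ -00-11,-0001-
  m36 ⊆ 100-00 [E]
  m39 ⊆ -00-11 [E]
  m41 ⊆ 1-1001 [E]
  m46 ⊆ 101110 [E]
  m48 ⊆ 1-0000,11-00-
  m49 ⊆ 11-00-,110-01
  m53 ⊆ 110-01 [E]
  m54 ⊆ 110110 [E]
  m56 ⊆ 11-00-,111-00
  m57 ⊆ 1-1001,11-00-
  m60 ⊆ 111-00 [E]
  m63 ⊆ 111111 [E]
E = {-00-11, -0001-, 0-0111, 011101, 1-1001, 100-00, 101110, 110-01, 110110, 111-00, 111111}

11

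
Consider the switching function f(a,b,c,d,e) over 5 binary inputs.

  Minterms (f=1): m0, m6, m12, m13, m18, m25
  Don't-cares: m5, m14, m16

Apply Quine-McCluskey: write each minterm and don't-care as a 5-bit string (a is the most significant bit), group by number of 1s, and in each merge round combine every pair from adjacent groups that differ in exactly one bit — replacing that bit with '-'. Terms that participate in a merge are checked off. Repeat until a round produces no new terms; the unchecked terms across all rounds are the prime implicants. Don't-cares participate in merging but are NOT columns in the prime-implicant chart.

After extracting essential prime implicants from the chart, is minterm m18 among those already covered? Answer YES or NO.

size-2^0 implicants → 00000(✓)  00101(✓)  00110(✓)  01100(✓)  01101(✓)  01110(✓)  10000(✓)  10010(✓)  11001
size-2^1 implicants → -0000  0-101  0-110  011-0  0110-  100-0
Unchecked terms (primes): -0000, 0-101, 0-110, 011-0, 0110-, 100-0, 11001
Minterm coverage:
  m0 ⊆ -0000 [E]
  m6 ⊆ 0-110 [E]
  m12 ⊆ 011-0,0110-
  m13 ⊆ 0-101,0110-
  m18 ⊆ 100-0 [E]
  m25 ⊆ 11001 [E]
E = {-0000, 0-110, 100-0, 11001}

YES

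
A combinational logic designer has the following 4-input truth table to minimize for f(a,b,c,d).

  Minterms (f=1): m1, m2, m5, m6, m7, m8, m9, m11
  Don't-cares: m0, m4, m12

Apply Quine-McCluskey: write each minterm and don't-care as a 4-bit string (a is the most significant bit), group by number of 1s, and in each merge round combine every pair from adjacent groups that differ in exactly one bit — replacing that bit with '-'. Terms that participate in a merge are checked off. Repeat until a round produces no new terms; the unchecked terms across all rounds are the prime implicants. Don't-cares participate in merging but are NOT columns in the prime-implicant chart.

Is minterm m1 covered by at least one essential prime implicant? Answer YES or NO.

Round 0: 0000✓ 0001✓ 0010✓ 0100✓ 0101✓ 0110✓ 0111✓ 1000✓ 1001✓ 1011✓ 1100✓
Round 1: -000✓ -001✓ -100✓ 0-00✓ 0-01✓ 0-10✓ 00-0✓ 000-✓ 01-0✓ 01-1✓ 010-✓ 011-✓ 1-00✓ 10-1 100-✓
Round 2: --00 -00- 0--0 0-0- 01--
PIs = {--00, -00-, 0--0, 0-0-, 01--, 10-1}
Coverage chart:
  m1: -00-,0-0-
  m2: 0--0 ←essential
  m5: 0-0-,01--
  m6: 0--0,01--
  m7: 01-- ←essential
  m8: --00,-00-
  m9: -00-,10-1
  m11: 10-1 ←essential
Essential: 0--0, 01--, 10-1

NO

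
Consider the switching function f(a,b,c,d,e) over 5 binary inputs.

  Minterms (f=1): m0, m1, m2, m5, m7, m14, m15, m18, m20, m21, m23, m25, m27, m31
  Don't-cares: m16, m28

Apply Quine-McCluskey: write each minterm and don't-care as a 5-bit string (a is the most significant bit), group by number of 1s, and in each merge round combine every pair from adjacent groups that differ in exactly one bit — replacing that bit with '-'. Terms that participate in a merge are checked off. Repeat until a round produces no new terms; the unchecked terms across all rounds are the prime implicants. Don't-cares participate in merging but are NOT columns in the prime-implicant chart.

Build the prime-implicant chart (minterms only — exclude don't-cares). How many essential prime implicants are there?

size-2^0 implicants → 00000(✓)  00001(✓)  00010(✓)  00101(✓)  00111(✓)  01110(✓)  01111(✓)  10000(✓)  10010(✓)  10100(✓)  10101(✓)  10111(✓)  11001(✓)  11011(✓)  11100(✓)  11111(✓)
size-2^1 implicants → -0000(✓)  -0010(✓)  -0101(✓)  -0111(✓)  -1111(✓)  0-111(✓)  00-01  000-0(✓)  0000-  001-1(✓)  0111-  1-100  1-111(✓)  10-00  100-0(✓)  101-1(✓)  1010-  11-11  110-1
size-2^2 implicants → --111  -00-0  -01-1
Unchecked terms (primes): --111, -00-0, -01-1, 00-01, 0000-, 0111-, 1-100, 10-00, 1010-, 11-11, 110-1
Minterm coverage:
  m0 ⊆ -00-0,0000-
  m1 ⊆ 00-01,0000-
  m2 ⊆ -00-0 [E]
  m5 ⊆ -01-1,00-01
  m7 ⊆ --111,-01-1
  m14 ⊆ 0111- [E]
  m15 ⊆ --111,0111-
  m18 ⊆ -00-0 [E]
  m20 ⊆ 1-100,10-00,1010-
  m21 ⊆ -01-1,1010-
  m23 ⊆ --111,-01-1
  m25 ⊆ 110-1 [E]
  m27 ⊆ 11-11,110-1
  m31 ⊆ --111,11-11
E = {-00-0, 0111-, 110-1}

3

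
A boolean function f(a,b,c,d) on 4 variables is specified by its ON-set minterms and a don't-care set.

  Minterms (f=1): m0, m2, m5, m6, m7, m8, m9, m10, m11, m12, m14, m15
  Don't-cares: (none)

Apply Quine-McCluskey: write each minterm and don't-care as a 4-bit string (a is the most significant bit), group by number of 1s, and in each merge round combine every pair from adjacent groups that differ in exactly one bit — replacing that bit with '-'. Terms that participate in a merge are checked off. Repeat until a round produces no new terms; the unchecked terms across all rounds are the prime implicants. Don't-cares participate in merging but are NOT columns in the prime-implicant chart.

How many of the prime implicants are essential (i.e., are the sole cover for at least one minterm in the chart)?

size-2^0 implicants → 0000(✓)  0010(✓)  0101(✓)  0110(✓)  0111(✓)  1000(✓)  1001(✓)  1010(✓)  1011(✓)  1100(✓)  1110(✓)  1111(✓)
size-2^1 implicants → -000(✓)  -010(✓)  -110(✓)  -111(✓)  0-10(✓)  00-0(✓)  01-1  011-(✓)  1-00(✓)  1-10(✓)  1-11(✓)  10-0(✓)  10-1(✓)  100-(✓)  101-(✓)  11-0(✓)  111-(✓)
size-2^2 implicants → --10  -0-0  -11-  1--0  1-1-  10--
Unchecked terms (primes): --10, -0-0, -11-, 01-1, 1--0, 1-1-, 10--
Minterm coverage:
  m0 ⊆ -0-0 [E]
  m2 ⊆ --10,-0-0
  m5 ⊆ 01-1 [E]
  m6 ⊆ --10,-11-
  m7 ⊆ -11-,01-1
  m8 ⊆ -0-0,1--0,10--
  m9 ⊆ 10-- [E]
  m10 ⊆ --10,-0-0,1--0,1-1-,10--
  m11 ⊆ 1-1-,10--
  m12 ⊆ 1--0 [E]
  m14 ⊆ --10,-11-,1--0,1-1-
  m15 ⊆ -11-,1-1-
E = {-0-0, 01-1, 1--0, 10--}

4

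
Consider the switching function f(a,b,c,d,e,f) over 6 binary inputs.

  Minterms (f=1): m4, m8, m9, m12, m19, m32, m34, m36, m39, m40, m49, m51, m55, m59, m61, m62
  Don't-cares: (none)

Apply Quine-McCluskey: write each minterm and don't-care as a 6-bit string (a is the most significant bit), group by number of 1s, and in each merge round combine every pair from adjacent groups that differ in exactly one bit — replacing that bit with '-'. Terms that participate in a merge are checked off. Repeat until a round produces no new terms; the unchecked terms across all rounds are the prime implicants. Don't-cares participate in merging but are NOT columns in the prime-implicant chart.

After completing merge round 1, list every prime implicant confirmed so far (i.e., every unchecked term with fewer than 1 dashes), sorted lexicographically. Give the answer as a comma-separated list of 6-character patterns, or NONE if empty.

size-2^0 implicants → 000100(✓)  001000(✓)  001001(✓)  001100(✓)  010011(✓)  100000(✓)  100010(✓)  100100(✓)  100111(✓)  101000(✓)  110001(✓)  110011(✓)  110111(✓)  111011(✓)  111101  111110
size-2^1 implicants → -00100  -01000  -10011  00-100  001-00  00100-  1-0111  10-000  100-00  1000-0  11-011  110-11  1100-1
Unchecked terms (primes): -00100, -01000, -10011, 00-100, 001-00, 00100-, 1-0111, 10-000, 100-00, 1000-0, 11-011, 110-11, 1100-1, 111101, 111110

111101, 111110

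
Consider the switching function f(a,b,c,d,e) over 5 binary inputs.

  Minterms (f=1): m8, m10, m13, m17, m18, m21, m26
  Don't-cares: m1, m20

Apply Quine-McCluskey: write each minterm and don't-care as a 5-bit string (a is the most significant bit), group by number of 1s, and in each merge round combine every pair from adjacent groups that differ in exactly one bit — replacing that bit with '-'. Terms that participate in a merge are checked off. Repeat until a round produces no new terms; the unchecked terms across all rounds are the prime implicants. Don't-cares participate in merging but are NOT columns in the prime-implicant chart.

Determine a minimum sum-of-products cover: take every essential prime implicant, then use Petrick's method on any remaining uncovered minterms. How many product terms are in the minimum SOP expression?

4

size-2^0 implicants → 00001(✓)  01000(✓)  01010(✓)  01101  10001(✓)  10010(✓)  10100(✓)  10101(✓)  11010(✓)
size-2^1 implicants → -0001  -1010  010-0  1-010  10-01  1010-
Unchecked terms (primes): -0001, -1010, 010-0, 01101, 1-010, 10-01, 1010-
Minterm coverage:
  m8 ⊆ 010-0 [E]
  m10 ⊆ -1010,010-0
  m13 ⊆ 01101 [E]
  m17 ⊆ -0001,10-01
  m18 ⊆ 1-010 [E]
  m21 ⊆ 10-01,1010-
  m26 ⊆ -1010,1-010
E = {010-0, 01101, 1-010}
Petrick residual → 10-01
Cover = a'bc'e' + a'bcd'e + ac'de' + ab'd'e  |cover|=4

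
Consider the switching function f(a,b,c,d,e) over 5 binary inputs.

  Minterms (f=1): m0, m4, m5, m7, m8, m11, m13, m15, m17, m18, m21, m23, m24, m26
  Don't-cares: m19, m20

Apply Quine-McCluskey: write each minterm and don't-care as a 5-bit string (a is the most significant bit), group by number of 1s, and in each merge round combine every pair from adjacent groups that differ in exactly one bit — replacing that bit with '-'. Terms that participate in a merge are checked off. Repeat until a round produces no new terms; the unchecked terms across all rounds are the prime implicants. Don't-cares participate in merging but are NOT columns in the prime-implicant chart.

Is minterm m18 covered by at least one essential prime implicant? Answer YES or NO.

NO

size-2^0 implicants → 00000(✓)  00100(✓)  00101(✓)  00111(✓)  01000(✓)  01011(✓)  01101(✓)  01111(✓)  10001(✓)  10010(✓)  10011(✓)  10100(✓)  10101(✓)  10111(✓)  11000(✓)  11010(✓)
size-2^1 implicants → -0100(✓)  -0101(✓)  -0111(✓)  -1000  0-000  0-101(✓)  0-111(✓)  00-00  001-1(✓)  0010-(✓)  01-11  011-1(✓)  1-010  10-01(✓)  10-11(✓)  100-1(✓)  1001-  101-1(✓)  1010-(✓)  110-0
size-2^2 implicants → -01-1  -010-  0-1-1  10--1
Unchecked terms (primes): -01-1, -010-, -1000, 0-000, 0-1-1, 00-00, 01-11, 1-010, 10--1, 1001-, 110-0
Minterm coverage:
  m0 ⊆ 0-000,00-00
  m4 ⊆ -010-,00-00
  m5 ⊆ -01-1,-010-,0-1-1
  m7 ⊆ -01-1,0-1-1
  m8 ⊆ -1000,0-000
  m11 ⊆ 01-11 [E]
  m13 ⊆ 0-1-1 [E]
  m15 ⊆ 0-1-1,01-11
  m17 ⊆ 10--1 [E]
  m18 ⊆ 1-010,1001-
  m21 ⊆ -01-1,-010-,10--1
  m23 ⊆ -01-1,10--1
  m24 ⊆ -1000,110-0
  m26 ⊆ 1-010,110-0
E = {0-1-1, 01-11, 10--1}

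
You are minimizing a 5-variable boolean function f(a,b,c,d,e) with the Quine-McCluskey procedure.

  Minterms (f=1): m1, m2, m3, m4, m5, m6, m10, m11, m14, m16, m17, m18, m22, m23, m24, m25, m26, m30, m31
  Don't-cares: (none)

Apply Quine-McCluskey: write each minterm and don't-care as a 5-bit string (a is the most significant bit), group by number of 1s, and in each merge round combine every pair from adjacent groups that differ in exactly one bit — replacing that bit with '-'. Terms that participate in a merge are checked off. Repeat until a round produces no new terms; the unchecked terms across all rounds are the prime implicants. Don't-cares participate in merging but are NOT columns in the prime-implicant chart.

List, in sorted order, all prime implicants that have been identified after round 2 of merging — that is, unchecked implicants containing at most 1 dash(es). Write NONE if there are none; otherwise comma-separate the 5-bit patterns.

-0001, 00-01, 000-1, 001-0, 0010-

[col 0] 00001*, 00010*, 00011*, 00100*, 00101*, 00110*, 01010*, 01011*, 01110*, 10000*, 10001*, 10010*, 10110*, 10111*, 11000*, 11001*, 11010*, 11110*, 11111*
[col 1] -0001, -0010*, -0110*, -1010*, -1110*, 0-010*, 0-011*, 0-110*, 00-01, 00-10*, 000-1, 0001-*, 001-0, 0010-, 01-10*, 0101-*, 1-000*, 1-001*, 1-010*, 1-110*, 1-111*, 10-10*, 100-0*, 1000-*, 1011-*, 11-10*, 110-0*, 1100-*, 1111-*
[col 2] --010*, --110*, -0-10*, -1-10*, 0--10*, 0-01-, 1--10*, 1-0-0, 1-00-, 1-11-
[col 3] ---10
Prime implicants: ---10, -0001, 0-01-, 00-01, 000-1, 001-0, 0010-, 1-0-0, 1-00-, 1-11-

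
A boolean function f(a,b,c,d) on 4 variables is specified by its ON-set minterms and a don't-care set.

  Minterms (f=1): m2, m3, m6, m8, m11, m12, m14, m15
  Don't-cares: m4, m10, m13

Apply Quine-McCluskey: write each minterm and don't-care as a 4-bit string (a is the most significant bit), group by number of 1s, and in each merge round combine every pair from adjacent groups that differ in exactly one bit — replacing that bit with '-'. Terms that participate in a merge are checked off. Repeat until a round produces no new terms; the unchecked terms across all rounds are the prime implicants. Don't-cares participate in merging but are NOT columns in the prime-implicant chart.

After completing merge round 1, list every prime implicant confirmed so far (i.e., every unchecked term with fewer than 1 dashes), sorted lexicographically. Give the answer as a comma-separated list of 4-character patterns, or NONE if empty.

NONE

size-2^0 implicants → 0010(✓)  0011(✓)  0100(✓)  0110(✓)  1000(✓)  1010(✓)  1011(✓)  1100(✓)  1101(✓)  1110(✓)  1111(✓)
size-2^1 implicants → -010(✓)  -011(✓)  -100(✓)  -110(✓)  0-10(✓)  001-(✓)  01-0(✓)  1-00(✓)  1-10(✓)  1-11(✓)  10-0(✓)  101-(✓)  11-0(✓)  11-1(✓)  110-(✓)  111-(✓)
size-2^2 implicants → --10  -01-  -1-0  1--0  1-1-  11--
Unchecked terms (primes): --10, -01-, -1-0, 1--0, 1-1-, 11--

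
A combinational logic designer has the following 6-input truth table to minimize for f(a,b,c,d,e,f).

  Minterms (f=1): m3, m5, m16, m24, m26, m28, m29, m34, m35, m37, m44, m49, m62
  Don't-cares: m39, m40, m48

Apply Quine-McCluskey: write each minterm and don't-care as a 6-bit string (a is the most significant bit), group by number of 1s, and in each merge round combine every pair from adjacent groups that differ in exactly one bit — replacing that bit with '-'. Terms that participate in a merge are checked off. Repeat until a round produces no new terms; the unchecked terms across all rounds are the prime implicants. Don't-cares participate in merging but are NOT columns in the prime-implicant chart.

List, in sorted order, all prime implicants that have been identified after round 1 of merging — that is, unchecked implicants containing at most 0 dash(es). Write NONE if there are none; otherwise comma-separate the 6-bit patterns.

111110

Round 0: 000011✓ 000101✓ 010000✓ 011000✓ 011010✓ 011100✓ 011101✓ 100010✓ 100011✓ 100101✓ 100111✓ 101000✓ 101100✓ 110000✓ 110001✓ 111110
Round 1: -00011 -00101 -10000 01-000 011-00 0110-0 01110- 100-11 10001- 1001-1 101-00 11000-
PIs = {-00011, -00101, -10000, 01-000, 011-00, 0110-0, 01110-, 100-11, 10001-, 1001-1, 101-00, 11000-, 111110}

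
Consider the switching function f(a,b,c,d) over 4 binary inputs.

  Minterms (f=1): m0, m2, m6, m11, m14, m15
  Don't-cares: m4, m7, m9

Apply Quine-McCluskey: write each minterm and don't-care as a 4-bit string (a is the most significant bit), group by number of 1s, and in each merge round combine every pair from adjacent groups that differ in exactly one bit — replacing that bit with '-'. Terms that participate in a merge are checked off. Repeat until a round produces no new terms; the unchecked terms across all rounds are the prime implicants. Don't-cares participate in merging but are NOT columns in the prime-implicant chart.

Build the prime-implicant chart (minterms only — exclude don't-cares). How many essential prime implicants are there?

size-2^0 implicants → 0000(✓)  0010(✓)  0100(✓)  0110(✓)  0111(✓)  1001(✓)  1011(✓)  1110(✓)  1111(✓)
size-2^1 implicants → -110(✓)  -111(✓)  0-00(✓)  0-10(✓)  00-0(✓)  01-0(✓)  011-(✓)  1-11  10-1  111-(✓)
size-2^2 implicants → -11-  0--0
Unchecked terms (primes): -11-, 0--0, 1-11, 10-1
Minterm coverage:
  m0 ⊆ 0--0 [E]
  m2 ⊆ 0--0 [E]
  m6 ⊆ -11-,0--0
  m11 ⊆ 1-11,10-1
  m14 ⊆ -11- [E]
  m15 ⊆ -11-,1-11
E = {-11-, 0--0}

2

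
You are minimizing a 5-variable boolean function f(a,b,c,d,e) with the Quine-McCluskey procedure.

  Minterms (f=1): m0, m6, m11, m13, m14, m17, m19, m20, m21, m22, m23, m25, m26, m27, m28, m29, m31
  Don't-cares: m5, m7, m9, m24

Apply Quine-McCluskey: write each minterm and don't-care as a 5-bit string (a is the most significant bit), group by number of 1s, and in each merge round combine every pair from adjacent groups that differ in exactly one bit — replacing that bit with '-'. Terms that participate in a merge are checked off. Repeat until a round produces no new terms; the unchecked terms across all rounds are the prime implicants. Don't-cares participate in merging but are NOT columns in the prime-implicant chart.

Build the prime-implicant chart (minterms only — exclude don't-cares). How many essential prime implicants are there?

5

Round 0: 00000 00101✓ 00110✓ 00111✓ 01001✓ 01011✓ 01101✓ 01110✓ 10001✓ 10011✓ 10100✓ 10101✓ 10110✓ 10111✓ 11000✓ 11001✓ 11010✓ 11011✓ 11100✓ 11101✓ 11111✓
Round 1: -0101✓ -0110✓ -0111✓ -1001✓ -1011✓ -1101✓ 0-101✓ 0-110 001-1✓ 0011-✓ 01-01✓ 010-1✓ 1-001✓ 1-011✓ 1-100✓ 1-101✓ 1-111✓ 10-01✓ 10-11✓ 100-1✓ 101-0✓ 101-1✓ 1010-✓ 1011-✓ 11-00✓ 11-01✓ 11-11✓ 110-0✓ 110-1✓ 1100-✓ 1101-✓ 111-1✓ 1110-✓
Round 2: --101 -01-1 -011- -1-01 -10-1 1--01✓ 1--11✓ 1-0-1✓ 1-1-1✓ 1-10- 10--1✓ 101-- 11--1✓ 11-0- 110--
Round 3: 1---1
PIs = {--101, -01-1, -011-, -1-01, -10-1, 0-110, 00000, 1---1, 1-10-, 101--, 11-0-, 110--}
Coverage chart:
  m0: 00000 ←essential
  m6: -011-,0-110
  m11: -10-1 ←essential
  m13: --101,-1-01
  m14: 0-110 ←essential
  m17: 1---1 ←essential
  m19: 1---1 ←essential
  m20: 1-10-,101--
  m21: --101,-01-1,1---1,1-10-,101--
  m22: -011-,101--
  m23: -01-1,-011-,1---1,101--
  m25: -1-01,-10-1,1---1,11-0-,110--
  m26: 110-- ←essential
  m27: -10-1,1---1,110--
  m28: 1-10-,11-0-
  m29: --101,-1-01,1---1,1-10-,11-0-
  m31: 1---1 ←essential
Essential: -10-1, 0-110, 00000, 1---1, 110--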